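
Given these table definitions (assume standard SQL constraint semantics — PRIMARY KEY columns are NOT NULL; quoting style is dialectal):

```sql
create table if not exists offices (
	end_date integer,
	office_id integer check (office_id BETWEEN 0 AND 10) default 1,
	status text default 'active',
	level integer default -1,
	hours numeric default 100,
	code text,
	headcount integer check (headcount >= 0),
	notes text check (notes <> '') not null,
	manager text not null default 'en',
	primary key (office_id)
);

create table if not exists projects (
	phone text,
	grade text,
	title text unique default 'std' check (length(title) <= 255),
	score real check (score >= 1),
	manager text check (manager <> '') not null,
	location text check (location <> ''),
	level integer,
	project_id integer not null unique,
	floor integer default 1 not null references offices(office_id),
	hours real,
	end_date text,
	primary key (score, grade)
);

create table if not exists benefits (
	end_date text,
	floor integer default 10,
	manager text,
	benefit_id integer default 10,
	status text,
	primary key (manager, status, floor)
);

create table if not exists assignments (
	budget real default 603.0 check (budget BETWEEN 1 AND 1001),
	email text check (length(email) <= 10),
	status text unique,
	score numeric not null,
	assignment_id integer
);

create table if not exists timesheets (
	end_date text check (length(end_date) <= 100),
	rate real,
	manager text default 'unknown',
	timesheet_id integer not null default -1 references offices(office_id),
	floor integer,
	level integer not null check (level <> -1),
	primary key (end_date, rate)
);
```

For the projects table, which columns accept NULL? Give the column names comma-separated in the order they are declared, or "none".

- phone: no NOT NULL constraint applies → nullable.
- grade: part of the PRIMARY KEY, which implies NOT NULL → not nullable.
- title: CHECK does not forbid NULL (a CHECK constraint passes when its expression is NULL) → nullable.
- score: part of the PRIMARY KEY, which implies NOT NULL → not nullable.
- manager: declared NOT NULL → not nullable.
- location: CHECK does not forbid NULL (a CHECK constraint passes when its expression is NULL) → nullable.
- level: no NOT NULL constraint applies → nullable.
- project_id: declared NOT NULL → not nullable.
- floor: declared NOT NULL → not nullable.
- hours: no NOT NULL constraint applies → nullable.
- end_date: no NOT NULL constraint applies → nullable.

phone, title, location, level, hours, end_date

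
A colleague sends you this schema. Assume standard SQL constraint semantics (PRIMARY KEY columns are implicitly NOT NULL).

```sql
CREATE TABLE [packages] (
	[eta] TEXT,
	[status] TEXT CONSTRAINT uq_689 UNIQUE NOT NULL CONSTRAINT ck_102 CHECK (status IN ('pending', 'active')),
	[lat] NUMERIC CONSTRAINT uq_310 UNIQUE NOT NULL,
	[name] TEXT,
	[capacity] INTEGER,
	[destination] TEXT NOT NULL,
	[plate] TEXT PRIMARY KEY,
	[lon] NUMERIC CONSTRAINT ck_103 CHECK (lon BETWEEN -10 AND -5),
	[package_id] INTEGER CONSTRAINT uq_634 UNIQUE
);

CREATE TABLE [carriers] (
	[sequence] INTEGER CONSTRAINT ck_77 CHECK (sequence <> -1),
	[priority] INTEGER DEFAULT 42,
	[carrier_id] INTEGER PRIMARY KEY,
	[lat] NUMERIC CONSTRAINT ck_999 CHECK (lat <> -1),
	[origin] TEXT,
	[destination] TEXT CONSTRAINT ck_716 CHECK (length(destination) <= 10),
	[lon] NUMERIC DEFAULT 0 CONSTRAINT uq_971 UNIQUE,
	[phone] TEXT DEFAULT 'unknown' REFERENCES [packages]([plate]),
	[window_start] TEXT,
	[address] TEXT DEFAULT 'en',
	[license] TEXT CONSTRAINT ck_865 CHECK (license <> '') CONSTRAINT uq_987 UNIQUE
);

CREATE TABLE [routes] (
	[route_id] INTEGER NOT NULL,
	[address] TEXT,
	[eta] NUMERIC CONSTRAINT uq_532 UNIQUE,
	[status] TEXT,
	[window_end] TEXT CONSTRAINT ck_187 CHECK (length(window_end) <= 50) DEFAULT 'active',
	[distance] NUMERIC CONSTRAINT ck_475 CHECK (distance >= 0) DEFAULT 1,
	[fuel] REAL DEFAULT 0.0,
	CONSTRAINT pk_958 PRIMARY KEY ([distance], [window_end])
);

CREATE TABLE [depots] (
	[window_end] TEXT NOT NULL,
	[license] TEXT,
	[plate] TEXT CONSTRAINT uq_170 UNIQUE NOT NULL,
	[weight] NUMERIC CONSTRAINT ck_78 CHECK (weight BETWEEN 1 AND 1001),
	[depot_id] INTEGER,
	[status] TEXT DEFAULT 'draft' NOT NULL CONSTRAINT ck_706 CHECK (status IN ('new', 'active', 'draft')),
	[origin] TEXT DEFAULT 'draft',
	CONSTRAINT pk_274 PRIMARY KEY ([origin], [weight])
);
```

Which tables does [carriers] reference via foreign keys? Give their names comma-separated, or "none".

packages

- phone REFERENCES packages(plate).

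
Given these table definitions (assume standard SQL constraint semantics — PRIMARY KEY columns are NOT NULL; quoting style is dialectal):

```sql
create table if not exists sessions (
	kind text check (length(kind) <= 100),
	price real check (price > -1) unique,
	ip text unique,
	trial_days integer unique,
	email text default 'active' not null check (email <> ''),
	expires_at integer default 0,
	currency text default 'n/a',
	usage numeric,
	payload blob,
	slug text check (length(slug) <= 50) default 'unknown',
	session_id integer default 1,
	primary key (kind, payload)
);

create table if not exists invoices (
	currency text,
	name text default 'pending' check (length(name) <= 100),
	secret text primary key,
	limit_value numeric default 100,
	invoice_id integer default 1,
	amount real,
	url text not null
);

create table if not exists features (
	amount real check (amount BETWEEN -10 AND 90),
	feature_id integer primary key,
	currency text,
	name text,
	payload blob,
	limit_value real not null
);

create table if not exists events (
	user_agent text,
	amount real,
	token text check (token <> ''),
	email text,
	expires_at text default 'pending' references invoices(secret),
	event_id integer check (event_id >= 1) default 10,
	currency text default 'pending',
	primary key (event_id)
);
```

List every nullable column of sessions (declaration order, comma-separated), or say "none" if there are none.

- kind: part of the PRIMARY KEY, which implies NOT NULL → not nullable.
- price: CHECK does not forbid NULL (a CHECK constraint passes when its expression is NULL) → nullable.
- ip: UNIQUE does not imply NOT NULL → nullable.
- trial_days: UNIQUE does not imply NOT NULL → nullable.
- email: declared NOT NULL → not nullable.
- expires_at: DEFAULT only fills an omitted column; an explicit NULL is still allowed → nullable.
- currency: DEFAULT only fills an omitted column; an explicit NULL is still allowed → nullable.
- usage: no NOT NULL constraint applies → nullable.
- payload: part of the PRIMARY KEY, which implies NOT NULL → not nullable.
- slug: CHECK does not forbid NULL (a CHECK constraint passes when its expression is NULL) → nullable.
- session_id: DEFAULT only fills an omitted column; an explicit NULL is still allowed → nullable.

price, ip, trial_days, expires_at, currency, usage, slug, session_id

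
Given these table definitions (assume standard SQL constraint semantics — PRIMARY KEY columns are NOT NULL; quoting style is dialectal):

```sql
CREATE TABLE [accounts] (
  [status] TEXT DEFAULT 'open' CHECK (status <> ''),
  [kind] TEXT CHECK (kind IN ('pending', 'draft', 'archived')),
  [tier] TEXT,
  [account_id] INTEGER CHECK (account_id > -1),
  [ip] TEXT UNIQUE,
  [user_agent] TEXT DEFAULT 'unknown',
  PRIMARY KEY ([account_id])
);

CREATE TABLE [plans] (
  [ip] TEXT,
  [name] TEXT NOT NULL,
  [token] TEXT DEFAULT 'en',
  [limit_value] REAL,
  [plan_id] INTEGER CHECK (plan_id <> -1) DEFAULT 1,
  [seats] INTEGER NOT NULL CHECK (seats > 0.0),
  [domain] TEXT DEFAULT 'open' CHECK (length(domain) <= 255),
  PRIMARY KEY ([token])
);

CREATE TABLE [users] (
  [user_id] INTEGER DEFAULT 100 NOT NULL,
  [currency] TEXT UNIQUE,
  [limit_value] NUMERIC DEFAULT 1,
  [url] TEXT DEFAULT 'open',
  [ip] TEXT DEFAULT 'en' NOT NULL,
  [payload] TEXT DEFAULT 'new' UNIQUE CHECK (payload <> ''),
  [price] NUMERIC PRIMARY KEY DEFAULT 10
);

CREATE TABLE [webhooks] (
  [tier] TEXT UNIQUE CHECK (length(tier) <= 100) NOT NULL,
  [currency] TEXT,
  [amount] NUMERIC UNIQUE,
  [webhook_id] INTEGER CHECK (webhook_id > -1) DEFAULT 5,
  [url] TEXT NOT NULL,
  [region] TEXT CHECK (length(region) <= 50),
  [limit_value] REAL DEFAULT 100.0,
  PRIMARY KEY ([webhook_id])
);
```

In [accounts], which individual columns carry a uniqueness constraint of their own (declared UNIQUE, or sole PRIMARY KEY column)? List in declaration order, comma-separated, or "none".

- status: no UNIQUE or single-column PK constraint.
- kind: no UNIQUE or single-column PK constraint.
- tier: no UNIQUE or single-column PK constraint.
- account_id: single-column PRIMARY KEY → unique.
- ip: declared UNIQUE → unique.
- user_agent: no UNIQUE or single-column PK constraint.

account_id, ip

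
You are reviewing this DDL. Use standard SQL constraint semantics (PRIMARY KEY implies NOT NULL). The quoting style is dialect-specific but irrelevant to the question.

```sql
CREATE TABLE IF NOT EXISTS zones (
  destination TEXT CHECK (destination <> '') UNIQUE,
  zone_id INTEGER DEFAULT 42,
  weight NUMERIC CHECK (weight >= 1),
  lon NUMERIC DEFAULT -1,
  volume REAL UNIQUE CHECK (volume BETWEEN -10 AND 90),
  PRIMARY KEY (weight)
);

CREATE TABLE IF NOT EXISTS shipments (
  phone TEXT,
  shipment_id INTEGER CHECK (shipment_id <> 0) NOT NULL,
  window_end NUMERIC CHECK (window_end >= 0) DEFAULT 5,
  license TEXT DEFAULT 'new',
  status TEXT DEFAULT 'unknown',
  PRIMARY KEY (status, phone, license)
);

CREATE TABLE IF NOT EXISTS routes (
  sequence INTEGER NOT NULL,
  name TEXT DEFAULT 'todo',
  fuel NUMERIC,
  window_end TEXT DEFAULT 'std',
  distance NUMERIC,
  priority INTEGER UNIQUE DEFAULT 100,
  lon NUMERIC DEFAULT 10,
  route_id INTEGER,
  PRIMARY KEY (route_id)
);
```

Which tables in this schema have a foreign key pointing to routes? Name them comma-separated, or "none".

none

No REFERENCES clause anywhere in the schema names routes.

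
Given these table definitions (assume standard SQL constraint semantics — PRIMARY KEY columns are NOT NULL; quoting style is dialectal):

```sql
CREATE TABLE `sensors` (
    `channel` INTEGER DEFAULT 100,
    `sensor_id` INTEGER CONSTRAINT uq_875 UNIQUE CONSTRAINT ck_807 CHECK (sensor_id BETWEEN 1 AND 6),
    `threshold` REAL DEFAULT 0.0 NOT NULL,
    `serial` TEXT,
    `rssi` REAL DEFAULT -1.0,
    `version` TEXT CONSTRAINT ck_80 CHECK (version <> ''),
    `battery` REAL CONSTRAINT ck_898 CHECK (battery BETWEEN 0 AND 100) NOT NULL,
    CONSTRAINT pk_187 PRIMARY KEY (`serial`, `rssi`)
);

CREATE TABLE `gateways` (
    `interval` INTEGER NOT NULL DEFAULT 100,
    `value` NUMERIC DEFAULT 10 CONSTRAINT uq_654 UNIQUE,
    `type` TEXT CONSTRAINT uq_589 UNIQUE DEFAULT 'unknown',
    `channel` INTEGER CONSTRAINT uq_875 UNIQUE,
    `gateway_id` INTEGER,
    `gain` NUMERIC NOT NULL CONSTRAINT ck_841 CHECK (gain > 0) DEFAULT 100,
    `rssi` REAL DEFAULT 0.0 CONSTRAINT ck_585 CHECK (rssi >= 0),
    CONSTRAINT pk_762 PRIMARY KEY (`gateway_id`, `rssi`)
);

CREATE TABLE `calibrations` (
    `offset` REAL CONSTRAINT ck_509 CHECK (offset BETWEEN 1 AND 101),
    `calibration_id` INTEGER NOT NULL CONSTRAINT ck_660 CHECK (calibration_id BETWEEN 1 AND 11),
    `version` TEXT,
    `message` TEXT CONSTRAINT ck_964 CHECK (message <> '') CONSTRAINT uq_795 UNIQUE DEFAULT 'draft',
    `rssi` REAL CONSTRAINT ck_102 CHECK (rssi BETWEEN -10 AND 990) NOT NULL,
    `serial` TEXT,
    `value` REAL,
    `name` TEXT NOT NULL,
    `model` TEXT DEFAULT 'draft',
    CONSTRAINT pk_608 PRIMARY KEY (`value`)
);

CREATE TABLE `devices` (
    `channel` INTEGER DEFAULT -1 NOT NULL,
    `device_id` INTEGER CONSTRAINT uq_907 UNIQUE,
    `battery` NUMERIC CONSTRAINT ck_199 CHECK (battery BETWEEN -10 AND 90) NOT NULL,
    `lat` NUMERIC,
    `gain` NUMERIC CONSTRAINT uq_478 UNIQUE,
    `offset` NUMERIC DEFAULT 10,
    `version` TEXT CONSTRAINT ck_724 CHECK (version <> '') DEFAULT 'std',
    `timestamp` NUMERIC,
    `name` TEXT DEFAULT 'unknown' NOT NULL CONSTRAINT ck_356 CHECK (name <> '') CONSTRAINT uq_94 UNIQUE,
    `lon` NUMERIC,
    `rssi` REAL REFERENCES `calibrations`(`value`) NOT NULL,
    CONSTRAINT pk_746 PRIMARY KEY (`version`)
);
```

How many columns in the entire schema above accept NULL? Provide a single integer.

sensors: 3 nullable (channel, sensor_id, version — PK (serial, rssi) and explicit NOT NULL columns excluded).
gateways: 3 nullable (value, type, channel — PK (gateway_id, rssi) and explicit NOT NULL columns excluded).
calibrations: 5 nullable (offset, version, message, serial, model — PK (value) and explicit NOT NULL columns excluded).
devices: 6 nullable (device_id, lat, gain, offset, timestamp, lon — PK (version) and explicit NOT NULL columns excluded).
Total: 3 + 3 + 5 + 6 = 17.

17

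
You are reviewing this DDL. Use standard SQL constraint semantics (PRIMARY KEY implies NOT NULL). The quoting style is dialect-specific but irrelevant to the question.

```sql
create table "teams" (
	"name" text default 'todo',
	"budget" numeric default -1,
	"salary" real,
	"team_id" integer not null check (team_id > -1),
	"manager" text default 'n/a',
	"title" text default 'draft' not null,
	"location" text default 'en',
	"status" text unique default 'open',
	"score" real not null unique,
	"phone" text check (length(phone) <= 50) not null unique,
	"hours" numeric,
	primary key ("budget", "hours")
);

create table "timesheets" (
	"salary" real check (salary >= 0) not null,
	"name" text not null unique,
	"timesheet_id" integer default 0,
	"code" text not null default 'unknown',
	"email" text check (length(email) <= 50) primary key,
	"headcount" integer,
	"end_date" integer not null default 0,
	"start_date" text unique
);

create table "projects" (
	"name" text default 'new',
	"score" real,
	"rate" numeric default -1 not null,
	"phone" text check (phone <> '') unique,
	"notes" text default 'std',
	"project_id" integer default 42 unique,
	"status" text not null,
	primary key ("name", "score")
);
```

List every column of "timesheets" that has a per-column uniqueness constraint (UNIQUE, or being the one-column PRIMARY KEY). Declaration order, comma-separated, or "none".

- salary: no UNIQUE or single-column PK constraint.
- name: declared UNIQUE → unique.
- timesheet_id: no UNIQUE or single-column PK constraint.
- code: no UNIQUE or single-column PK constraint.
- email: single-column PRIMARY KEY → unique.
- headcount: no UNIQUE or single-column PK constraint.
- end_date: no UNIQUE or single-column PK constraint.
- start_date: declared UNIQUE → unique.

name, email, start_date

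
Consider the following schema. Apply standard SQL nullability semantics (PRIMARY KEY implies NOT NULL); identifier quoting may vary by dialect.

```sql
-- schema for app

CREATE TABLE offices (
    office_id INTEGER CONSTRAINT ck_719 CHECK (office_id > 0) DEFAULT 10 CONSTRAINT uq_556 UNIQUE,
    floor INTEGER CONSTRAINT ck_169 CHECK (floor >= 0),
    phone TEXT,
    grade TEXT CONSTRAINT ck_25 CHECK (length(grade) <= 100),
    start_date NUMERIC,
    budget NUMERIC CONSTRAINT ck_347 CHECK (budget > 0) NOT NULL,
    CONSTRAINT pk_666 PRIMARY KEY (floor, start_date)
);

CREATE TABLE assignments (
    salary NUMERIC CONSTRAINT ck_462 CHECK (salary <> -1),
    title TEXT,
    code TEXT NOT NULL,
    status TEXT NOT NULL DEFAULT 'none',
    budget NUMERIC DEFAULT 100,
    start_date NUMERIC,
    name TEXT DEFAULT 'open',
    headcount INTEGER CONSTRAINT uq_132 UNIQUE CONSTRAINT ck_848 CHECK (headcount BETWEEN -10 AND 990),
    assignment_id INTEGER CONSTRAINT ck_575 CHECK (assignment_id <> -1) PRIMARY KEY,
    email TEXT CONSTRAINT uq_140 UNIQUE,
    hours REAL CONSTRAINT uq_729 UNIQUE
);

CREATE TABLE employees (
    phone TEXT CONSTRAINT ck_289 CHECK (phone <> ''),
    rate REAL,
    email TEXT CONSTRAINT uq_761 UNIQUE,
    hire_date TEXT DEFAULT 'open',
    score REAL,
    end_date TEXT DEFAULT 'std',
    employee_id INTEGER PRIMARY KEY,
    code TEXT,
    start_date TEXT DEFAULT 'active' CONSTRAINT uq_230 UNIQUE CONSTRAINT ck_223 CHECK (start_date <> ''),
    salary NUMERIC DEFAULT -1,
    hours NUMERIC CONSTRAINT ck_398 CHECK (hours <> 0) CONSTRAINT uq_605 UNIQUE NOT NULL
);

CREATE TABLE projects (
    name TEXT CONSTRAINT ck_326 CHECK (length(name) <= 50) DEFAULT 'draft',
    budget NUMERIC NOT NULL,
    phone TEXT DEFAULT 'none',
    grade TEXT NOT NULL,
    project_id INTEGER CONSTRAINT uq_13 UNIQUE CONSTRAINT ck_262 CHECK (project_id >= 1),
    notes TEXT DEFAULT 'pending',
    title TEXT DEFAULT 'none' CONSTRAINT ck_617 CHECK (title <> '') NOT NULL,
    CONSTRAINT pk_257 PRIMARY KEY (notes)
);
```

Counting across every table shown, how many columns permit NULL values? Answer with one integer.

offices: 3 nullable (office_id, phone, grade — PK (floor, start_date) and explicit NOT NULL columns excluded).
assignments: 8 nullable (salary, title, budget, start_date, name, headcount, email, hours — PK (assignment_id) and explicit NOT NULL columns excluded).
employees: 9 nullable (phone, rate, email, hire_date, score, end_date, code, start_date, salary — PK (employee_id) and explicit NOT NULL columns excluded).
projects: 3 nullable (name, phone, project_id — PK (notes) and explicit NOT NULL columns excluded).
Total: 3 + 8 + 9 + 3 = 23.

23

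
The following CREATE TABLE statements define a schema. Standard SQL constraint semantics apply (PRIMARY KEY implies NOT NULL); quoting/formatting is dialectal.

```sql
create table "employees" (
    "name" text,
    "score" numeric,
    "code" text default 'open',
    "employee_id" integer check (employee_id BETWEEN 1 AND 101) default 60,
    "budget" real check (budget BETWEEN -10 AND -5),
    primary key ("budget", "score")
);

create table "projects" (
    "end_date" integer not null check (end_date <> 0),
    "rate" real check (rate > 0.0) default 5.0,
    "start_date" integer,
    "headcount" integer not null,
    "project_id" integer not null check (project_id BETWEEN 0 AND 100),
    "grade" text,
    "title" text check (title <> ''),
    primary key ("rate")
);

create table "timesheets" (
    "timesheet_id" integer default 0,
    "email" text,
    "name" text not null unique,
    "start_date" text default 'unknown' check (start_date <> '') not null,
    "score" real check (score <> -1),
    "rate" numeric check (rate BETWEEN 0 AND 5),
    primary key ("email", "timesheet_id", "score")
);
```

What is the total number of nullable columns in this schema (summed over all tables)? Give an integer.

7

employees: 3 nullable (name, code, employee_id — PK (budget, score) and explicit NOT NULL columns excluded).
projects: 3 nullable (start_date, grade, title — PK (rate) and explicit NOT NULL columns excluded).
timesheets: 1 nullable (rate — PK (email, timesheet_id, score) and explicit NOT NULL columns excluded).
Total: 3 + 3 + 1 = 7.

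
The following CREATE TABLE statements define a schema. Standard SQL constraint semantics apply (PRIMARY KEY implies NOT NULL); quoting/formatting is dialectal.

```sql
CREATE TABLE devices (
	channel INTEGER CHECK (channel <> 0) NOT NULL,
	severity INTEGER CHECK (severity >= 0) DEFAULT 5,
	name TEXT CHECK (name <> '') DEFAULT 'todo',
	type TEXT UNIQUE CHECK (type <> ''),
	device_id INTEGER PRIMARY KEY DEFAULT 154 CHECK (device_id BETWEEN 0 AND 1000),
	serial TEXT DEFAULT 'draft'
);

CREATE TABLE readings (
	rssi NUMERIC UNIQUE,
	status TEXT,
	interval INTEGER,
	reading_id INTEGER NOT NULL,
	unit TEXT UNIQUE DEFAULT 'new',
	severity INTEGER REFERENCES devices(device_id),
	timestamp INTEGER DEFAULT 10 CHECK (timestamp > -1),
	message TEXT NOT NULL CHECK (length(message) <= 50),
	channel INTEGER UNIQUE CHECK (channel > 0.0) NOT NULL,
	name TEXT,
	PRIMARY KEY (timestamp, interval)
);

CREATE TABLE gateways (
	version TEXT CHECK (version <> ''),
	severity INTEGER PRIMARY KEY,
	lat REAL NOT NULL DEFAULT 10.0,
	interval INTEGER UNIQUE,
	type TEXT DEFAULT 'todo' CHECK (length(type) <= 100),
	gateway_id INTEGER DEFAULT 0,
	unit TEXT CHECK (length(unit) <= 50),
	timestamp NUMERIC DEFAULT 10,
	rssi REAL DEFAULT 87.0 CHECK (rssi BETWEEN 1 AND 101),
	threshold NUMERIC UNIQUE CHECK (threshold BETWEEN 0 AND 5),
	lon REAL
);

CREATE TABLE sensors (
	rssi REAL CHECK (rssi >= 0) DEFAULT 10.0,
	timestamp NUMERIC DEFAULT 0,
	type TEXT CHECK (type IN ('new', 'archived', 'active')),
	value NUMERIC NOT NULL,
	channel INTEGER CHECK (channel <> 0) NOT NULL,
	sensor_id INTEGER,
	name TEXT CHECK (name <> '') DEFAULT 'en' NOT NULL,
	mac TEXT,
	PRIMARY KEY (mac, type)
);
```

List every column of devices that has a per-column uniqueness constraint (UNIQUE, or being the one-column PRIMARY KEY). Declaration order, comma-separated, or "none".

type, device_id

- channel: no UNIQUE or single-column PK constraint.
- severity: no UNIQUE or single-column PK constraint.
- name: no UNIQUE or single-column PK constraint.
- type: declared UNIQUE → unique.
- device_id: single-column PRIMARY KEY → unique.
- serial: no UNIQUE or single-column PK constraint.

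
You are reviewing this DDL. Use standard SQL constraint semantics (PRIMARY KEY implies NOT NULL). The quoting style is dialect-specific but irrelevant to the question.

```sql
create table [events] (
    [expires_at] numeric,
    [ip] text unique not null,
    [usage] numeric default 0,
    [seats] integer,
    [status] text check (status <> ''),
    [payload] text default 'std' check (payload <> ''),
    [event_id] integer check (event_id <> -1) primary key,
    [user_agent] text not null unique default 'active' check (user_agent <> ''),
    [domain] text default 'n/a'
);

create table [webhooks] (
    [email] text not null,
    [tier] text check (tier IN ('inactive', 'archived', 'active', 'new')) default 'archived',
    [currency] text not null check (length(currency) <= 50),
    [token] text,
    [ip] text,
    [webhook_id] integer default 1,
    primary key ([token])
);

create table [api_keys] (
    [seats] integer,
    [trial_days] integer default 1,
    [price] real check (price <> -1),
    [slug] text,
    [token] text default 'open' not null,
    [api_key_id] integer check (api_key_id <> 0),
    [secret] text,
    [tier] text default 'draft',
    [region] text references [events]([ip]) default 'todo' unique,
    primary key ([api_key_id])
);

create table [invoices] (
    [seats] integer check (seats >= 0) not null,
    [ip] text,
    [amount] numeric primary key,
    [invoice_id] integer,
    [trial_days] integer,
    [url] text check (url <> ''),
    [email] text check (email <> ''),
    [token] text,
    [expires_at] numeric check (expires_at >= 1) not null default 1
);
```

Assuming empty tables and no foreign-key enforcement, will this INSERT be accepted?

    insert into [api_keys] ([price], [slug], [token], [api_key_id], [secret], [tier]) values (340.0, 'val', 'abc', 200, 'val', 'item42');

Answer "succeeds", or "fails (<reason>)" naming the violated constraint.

succeeds

NOT NULL columns: api_key_id is supplied; token is supplied.
CHECK constraints: 340.0 satisfies (price <> -1); 200 satisfies (api_key_id <> 0).
No constraint is violated.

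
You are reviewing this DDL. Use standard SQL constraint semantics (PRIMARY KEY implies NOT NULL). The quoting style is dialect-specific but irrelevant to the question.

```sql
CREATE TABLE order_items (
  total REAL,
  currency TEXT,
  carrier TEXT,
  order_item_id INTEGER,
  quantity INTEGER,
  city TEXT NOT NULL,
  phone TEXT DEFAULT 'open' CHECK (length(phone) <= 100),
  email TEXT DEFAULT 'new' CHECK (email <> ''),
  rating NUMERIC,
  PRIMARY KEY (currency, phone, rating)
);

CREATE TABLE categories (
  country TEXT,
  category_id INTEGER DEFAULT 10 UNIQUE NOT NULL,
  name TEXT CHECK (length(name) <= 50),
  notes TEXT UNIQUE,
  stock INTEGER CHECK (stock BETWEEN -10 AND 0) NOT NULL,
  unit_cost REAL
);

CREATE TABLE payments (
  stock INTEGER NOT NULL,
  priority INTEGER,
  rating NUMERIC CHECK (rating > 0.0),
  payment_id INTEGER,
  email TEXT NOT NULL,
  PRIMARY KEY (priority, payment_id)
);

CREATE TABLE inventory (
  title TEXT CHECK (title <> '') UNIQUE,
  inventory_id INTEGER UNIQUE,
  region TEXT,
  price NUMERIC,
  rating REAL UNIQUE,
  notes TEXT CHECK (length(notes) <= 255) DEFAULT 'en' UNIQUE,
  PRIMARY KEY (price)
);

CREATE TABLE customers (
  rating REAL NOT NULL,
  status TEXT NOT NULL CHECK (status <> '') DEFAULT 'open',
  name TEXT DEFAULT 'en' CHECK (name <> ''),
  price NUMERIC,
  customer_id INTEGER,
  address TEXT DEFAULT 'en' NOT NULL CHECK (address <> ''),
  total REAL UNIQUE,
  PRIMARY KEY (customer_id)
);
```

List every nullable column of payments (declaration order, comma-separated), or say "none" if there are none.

- stock: declared NOT NULL → not nullable.
- priority: part of the PRIMARY KEY, which implies NOT NULL → not nullable.
- rating: CHECK does not forbid NULL (a CHECK constraint passes when its expression is NULL) → nullable.
- payment_id: part of the PRIMARY KEY, which implies NOT NULL → not nullable.
- email: declared NOT NULL → not nullable.

rating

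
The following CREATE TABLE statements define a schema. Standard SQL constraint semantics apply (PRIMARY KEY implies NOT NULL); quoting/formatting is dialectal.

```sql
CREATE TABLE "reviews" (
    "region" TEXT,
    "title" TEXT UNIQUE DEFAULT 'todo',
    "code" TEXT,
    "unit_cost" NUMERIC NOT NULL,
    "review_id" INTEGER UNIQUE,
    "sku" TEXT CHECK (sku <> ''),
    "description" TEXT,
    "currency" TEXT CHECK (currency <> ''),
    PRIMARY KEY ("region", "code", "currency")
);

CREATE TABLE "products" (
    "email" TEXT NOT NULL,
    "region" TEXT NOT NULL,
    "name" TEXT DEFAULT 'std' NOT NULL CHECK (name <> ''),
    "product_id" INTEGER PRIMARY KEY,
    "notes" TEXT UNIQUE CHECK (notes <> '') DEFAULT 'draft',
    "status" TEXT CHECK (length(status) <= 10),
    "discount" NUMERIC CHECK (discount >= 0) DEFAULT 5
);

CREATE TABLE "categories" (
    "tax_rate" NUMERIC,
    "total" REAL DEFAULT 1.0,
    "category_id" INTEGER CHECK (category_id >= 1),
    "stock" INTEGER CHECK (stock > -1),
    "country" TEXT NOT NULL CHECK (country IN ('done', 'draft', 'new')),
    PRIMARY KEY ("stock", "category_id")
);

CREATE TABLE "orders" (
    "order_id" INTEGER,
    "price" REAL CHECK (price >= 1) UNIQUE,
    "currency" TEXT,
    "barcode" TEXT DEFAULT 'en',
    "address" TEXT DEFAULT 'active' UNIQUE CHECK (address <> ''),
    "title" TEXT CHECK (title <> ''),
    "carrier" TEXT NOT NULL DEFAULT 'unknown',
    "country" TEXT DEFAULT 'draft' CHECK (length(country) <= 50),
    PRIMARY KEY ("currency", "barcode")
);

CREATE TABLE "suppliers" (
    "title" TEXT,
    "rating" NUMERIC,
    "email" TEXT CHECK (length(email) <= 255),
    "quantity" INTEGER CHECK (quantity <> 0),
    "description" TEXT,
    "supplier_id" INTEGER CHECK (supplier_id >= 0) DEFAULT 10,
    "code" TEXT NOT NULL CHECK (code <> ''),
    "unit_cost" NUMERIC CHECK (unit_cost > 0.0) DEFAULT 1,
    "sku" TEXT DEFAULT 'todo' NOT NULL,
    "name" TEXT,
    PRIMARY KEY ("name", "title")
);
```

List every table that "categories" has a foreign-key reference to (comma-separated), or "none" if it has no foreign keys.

none

No column in categories has a REFERENCES clause.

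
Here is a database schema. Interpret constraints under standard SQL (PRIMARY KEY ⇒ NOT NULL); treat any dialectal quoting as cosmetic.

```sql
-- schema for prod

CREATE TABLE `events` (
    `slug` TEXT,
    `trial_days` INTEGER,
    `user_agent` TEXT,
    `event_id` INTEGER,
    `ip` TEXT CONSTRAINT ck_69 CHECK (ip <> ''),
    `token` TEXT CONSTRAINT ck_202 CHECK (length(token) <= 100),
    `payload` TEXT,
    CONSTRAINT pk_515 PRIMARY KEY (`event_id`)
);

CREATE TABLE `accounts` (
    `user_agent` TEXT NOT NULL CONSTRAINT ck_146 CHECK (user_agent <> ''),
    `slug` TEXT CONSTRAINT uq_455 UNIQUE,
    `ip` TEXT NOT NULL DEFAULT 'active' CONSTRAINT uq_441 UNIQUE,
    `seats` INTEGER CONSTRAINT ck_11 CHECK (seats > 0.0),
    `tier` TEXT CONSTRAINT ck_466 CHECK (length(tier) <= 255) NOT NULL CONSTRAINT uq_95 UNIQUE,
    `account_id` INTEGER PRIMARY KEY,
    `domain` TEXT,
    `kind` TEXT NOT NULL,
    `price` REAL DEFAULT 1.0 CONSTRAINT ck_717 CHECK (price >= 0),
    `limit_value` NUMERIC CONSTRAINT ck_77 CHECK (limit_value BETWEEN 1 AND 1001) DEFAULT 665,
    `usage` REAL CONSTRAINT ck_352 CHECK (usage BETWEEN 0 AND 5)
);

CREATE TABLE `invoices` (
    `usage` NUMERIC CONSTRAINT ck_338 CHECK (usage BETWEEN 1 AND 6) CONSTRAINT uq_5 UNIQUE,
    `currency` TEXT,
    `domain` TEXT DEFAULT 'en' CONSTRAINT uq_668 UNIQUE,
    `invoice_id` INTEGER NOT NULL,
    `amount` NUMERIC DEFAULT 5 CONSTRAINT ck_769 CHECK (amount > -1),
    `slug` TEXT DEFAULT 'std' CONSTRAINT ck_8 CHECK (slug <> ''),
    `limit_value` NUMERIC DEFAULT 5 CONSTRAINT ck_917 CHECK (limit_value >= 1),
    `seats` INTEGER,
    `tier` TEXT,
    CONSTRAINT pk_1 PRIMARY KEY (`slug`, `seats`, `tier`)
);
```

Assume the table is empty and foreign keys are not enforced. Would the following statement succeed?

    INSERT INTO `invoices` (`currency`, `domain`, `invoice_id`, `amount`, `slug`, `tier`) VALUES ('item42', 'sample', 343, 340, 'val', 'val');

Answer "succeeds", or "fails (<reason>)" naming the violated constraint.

fails (NOT NULL on seats)

seats is omitted from the column list and has no DEFAULT, so it would receive NULL.
But seats is part of the PRIMARY KEY (implied NOT NULL).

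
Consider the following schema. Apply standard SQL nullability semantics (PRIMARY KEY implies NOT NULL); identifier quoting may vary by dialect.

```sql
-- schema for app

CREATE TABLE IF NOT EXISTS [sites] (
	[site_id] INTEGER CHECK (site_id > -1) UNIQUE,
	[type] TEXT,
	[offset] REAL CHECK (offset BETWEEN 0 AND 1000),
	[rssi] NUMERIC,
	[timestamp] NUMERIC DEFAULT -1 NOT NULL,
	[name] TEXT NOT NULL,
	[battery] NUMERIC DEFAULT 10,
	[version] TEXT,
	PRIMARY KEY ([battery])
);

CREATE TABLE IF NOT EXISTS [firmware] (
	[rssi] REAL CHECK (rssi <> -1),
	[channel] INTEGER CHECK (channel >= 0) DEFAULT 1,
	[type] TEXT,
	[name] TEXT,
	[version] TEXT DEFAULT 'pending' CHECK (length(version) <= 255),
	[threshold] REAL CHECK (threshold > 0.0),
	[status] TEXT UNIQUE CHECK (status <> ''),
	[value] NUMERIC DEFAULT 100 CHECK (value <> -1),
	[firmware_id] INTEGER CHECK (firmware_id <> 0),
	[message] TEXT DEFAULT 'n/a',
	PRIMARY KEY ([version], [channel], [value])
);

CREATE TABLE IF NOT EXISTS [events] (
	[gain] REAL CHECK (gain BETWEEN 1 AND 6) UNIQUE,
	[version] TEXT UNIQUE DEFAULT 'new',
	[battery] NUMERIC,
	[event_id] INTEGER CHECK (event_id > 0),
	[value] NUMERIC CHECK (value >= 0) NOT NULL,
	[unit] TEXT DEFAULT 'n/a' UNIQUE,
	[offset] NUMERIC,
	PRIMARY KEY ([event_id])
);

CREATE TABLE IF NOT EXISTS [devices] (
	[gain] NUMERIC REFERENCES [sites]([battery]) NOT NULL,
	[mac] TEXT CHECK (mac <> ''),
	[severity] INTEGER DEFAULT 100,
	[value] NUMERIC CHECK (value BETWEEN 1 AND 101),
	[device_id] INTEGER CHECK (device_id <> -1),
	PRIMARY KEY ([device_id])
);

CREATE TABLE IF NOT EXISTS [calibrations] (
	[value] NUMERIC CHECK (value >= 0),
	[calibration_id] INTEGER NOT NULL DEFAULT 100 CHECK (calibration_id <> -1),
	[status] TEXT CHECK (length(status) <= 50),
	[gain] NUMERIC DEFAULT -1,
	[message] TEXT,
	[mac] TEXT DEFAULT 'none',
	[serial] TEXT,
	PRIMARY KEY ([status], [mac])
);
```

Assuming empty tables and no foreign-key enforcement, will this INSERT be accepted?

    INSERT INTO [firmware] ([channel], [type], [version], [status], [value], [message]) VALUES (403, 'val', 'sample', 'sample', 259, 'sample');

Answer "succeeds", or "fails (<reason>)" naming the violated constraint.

NOT NULL columns: channel is supplied; value is supplied; version is supplied.
CHECK constraints: 403 satisfies (channel >= 0); 'sample' satisfies (length(version) <= 255); 'sample' satisfies (status <> ''); 259 satisfies (value <> -1).
No constraint is violated.

succeeds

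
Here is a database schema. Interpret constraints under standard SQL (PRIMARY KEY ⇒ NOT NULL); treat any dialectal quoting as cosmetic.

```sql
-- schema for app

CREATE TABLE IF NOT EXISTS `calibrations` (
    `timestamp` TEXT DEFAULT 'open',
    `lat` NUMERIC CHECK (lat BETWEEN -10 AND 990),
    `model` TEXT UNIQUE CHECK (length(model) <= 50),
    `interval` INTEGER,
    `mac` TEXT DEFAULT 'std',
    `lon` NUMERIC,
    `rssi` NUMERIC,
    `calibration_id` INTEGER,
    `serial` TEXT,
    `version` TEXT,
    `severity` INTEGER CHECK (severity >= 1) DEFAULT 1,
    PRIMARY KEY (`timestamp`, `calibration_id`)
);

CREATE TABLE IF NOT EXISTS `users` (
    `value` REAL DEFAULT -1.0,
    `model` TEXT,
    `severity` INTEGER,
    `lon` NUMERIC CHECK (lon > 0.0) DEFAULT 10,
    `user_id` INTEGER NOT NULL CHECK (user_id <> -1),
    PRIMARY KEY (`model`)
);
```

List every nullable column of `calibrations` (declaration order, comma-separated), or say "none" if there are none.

- timestamp: part of the PRIMARY KEY, which implies NOT NULL → not nullable.
- lat: CHECK does not forbid NULL (a CHECK constraint passes when its expression is NULL) → nullable.
- model: CHECK does not forbid NULL (a CHECK constraint passes when its expression is NULL) → nullable.
- interval: no NOT NULL constraint applies → nullable.
- mac: DEFAULT only fills an omitted column; an explicit NULL is still allowed → nullable.
- lon: no NOT NULL constraint applies → nullable.
- rssi: no NOT NULL constraint applies → nullable.
- calibration_id: part of the PRIMARY KEY, which implies NOT NULL → not nullable.
- serial: no NOT NULL constraint applies → nullable.
- version: no NOT NULL constraint applies → nullable.
- severity: CHECK does not forbid NULL (a CHECK constraint passes when its expression is NULL) → nullable.

lat, model, interval, mac, lon, rssi, serial, version, severity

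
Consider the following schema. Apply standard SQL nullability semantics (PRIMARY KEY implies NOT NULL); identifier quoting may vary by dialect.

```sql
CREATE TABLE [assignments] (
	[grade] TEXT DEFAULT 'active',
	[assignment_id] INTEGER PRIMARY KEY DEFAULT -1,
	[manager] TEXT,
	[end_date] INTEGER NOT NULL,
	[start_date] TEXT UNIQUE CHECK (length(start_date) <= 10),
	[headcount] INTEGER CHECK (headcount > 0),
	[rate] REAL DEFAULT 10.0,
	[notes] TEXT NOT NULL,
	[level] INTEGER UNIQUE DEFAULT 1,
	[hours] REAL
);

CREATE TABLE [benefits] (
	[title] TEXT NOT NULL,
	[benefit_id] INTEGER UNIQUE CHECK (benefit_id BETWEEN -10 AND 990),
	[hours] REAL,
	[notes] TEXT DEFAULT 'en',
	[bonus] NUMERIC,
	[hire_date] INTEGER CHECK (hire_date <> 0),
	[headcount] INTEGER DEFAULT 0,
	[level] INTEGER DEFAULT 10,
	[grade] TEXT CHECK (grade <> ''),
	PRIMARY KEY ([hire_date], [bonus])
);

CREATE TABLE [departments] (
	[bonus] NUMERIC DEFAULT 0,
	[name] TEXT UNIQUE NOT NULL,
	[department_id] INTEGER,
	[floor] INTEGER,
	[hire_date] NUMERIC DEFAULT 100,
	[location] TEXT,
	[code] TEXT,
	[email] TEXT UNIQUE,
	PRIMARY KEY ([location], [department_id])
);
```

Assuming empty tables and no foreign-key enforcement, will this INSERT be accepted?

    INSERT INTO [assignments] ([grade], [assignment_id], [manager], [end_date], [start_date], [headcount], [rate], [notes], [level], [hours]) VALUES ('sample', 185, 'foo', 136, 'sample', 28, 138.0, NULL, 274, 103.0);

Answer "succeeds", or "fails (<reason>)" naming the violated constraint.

notes is explicitly set to NULL, but notes is declared NOT NULL.

fails (NOT NULL on notes)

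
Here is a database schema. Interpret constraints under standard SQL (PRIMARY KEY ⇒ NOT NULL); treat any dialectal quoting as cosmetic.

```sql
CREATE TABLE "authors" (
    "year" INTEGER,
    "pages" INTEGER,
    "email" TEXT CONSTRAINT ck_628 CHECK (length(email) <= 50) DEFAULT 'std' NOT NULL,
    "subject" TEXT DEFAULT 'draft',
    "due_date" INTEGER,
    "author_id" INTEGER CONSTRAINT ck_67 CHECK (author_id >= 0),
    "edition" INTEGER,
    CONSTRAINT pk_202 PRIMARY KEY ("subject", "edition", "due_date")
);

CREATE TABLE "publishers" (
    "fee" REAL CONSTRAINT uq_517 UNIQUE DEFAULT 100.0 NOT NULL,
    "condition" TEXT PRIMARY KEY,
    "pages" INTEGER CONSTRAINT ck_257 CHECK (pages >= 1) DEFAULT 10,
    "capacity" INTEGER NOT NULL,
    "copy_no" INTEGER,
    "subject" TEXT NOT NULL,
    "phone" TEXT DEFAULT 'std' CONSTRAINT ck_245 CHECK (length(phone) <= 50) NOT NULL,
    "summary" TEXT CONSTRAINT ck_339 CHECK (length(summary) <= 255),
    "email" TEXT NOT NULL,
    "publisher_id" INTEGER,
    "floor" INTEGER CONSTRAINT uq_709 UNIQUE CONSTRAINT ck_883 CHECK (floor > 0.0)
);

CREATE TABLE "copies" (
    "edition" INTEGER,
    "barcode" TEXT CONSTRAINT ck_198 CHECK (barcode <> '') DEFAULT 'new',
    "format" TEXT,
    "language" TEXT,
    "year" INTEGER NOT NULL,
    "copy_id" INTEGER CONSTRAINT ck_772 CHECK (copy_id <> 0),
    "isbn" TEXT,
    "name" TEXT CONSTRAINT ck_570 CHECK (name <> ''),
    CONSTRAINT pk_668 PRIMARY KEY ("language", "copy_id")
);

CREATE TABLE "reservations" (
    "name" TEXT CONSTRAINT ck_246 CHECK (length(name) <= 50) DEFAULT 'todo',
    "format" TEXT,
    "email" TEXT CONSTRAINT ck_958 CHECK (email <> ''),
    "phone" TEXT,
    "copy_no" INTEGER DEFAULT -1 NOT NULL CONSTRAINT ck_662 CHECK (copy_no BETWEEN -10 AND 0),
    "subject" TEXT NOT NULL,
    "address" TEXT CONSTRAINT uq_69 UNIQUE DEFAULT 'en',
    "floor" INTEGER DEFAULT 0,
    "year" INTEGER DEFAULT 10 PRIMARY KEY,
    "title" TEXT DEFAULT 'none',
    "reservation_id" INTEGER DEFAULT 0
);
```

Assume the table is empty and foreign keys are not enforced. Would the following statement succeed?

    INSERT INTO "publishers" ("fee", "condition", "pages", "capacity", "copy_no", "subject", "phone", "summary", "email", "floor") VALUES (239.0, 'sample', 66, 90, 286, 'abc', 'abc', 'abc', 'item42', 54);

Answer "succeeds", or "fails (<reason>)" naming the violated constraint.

succeeds

NOT NULL columns: capacity is supplied; condition is supplied; email is supplied; fee is supplied; phone is supplied; subject is supplied.
CHECK constraints: 66 satisfies (pages >= 1); 'abc' satisfies (length(phone) <= 50); 'abc' satisfies (length(summary) <= 255); 54 satisfies (floor > 0.0).
No constraint is violated.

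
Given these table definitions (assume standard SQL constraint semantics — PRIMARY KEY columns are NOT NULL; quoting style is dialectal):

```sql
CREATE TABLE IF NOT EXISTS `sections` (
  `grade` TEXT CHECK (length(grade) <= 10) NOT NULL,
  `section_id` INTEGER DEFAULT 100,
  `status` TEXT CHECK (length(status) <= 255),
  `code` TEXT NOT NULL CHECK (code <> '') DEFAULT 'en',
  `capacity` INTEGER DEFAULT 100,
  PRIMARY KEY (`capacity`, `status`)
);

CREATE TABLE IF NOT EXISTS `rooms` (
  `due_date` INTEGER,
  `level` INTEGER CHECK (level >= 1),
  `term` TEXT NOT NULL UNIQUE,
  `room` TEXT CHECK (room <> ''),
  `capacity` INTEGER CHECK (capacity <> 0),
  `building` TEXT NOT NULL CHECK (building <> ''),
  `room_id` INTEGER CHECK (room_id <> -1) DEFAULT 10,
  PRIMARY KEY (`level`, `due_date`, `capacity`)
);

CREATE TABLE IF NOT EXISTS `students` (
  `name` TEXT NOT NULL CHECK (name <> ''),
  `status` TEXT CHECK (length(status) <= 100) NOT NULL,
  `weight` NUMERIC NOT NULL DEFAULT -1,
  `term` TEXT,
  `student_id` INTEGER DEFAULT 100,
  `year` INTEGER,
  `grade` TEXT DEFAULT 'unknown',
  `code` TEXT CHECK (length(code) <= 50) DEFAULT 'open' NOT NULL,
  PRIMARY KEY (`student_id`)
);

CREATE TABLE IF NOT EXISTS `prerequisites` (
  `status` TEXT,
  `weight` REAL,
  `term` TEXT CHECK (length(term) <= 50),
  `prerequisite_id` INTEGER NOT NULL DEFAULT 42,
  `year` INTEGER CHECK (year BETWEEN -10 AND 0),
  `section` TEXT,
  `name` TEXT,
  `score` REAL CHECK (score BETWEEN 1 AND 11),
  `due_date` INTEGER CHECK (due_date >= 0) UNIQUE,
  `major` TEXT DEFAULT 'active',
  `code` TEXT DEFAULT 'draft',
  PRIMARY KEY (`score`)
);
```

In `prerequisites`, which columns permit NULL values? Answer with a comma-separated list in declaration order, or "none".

status, weight, term, year, section, name, due_date, major, code

- status: no NOT NULL constraint applies → nullable.
- weight: no NOT NULL constraint applies → nullable.
- term: CHECK does not forbid NULL (a CHECK constraint passes when its expression is NULL) → nullable.
- prerequisite_id: declared NOT NULL → not nullable.
- year: CHECK does not forbid NULL (a CHECK constraint passes when its expression is NULL) → nullable.
- section: no NOT NULL constraint applies → nullable.
- name: no NOT NULL constraint applies → nullable.
- score: part of the PRIMARY KEY, which implies NOT NULL → not nullable.
- due_date: CHECK does not forbid NULL (a CHECK constraint passes when its expression is NULL) → nullable.
- major: DEFAULT only fills an omitted column; an explicit NULL is still allowed → nullable.
- code: DEFAULT only fills an omitted column; an explicit NULL is still allowed → nullable.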